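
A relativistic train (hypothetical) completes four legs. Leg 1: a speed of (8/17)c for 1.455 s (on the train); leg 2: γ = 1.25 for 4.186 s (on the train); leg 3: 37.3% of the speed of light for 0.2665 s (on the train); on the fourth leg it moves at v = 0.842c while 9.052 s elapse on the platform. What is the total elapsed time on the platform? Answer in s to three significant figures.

Leg 1: γ = 1/√(1 − (8/17)²) = 17/15 ≈ 1.133; Δt_1 = 1.133 × 1.455 = 1.649 s.
Leg 2: γ = 1.25; Δt_2 = 1.250 × 4.186 = 5.232 s.
Leg 3: β = 0.373; γ = 1/√(1 − 0.373²) = 1/√0.8609 = 1.078; Δt_3 = 1.078 × 0.2665 = 0.2872 s.
Leg 4: 9.052 s is already measured on the platform.
Total: 1.649 + 5.232 + 0.2872 + 9.052 s.

Δt = 16.2 s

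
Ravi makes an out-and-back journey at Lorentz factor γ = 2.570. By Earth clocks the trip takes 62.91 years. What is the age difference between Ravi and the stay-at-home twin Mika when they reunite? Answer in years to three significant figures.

γ = 2.570
Ravi's elapsed proper time: τ = 62.91/2.570 = 24.48 years.
Age gap = Δt − τ = 62.91 − 24.48 years.

Δt − τ = 38.4 years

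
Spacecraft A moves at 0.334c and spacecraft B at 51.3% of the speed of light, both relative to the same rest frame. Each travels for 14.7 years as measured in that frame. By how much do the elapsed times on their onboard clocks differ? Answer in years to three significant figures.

|τ_A − τ_B| = 1.24 years

A: γ = 1/√(1 − 0.334²) = 1/√0.8884 = 1.061; τ_A = 14.7/1.061 = 13.86 years.
B: β = 0.513; γ = 1/√(1 − 0.513²) = 1/√0.7368 = 1.165; τ_B = 14.7/1.165 = 12.62 years.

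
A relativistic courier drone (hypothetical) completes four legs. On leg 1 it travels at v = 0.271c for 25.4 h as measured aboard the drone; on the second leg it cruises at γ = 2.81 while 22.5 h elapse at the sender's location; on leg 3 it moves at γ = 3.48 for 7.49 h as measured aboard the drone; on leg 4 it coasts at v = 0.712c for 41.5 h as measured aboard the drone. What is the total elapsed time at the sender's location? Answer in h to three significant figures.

Δt = 134 h

Leg 1: γ = 1/√(1 − 0.271²) = 1/√0.9266 = 1.039; Δt_1 = 1.039 × 25.4 = 26.39 h.
Leg 2: 22.5 h is already measured at the sender's location.
Leg 3: γ = 3.48; Δt_3 = 3.480 × 7.49 = 26.07 h.
Leg 4: γ = 1/√(1 − 0.712²) = 1/√0.4931 = 1.424; Δt_4 = 1.424 × 41.5 = 59.10 h.
Total: 26.39 + 22.50 + 26.07 + 59.10 h.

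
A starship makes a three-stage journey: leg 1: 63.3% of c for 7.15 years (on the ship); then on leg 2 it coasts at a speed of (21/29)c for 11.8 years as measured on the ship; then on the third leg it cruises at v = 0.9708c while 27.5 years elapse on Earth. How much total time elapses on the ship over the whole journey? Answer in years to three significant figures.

Leg 1: 7.15 years is already measured on the ship.
Leg 2: 11.8 years is already measured on the ship.
Leg 3: γ = 1/√(1 − 0.9708²) = 1/√0.05755 = 4.169; τ_3 = 27.5/4.169 = 6.597 years.
Total: 7.150 + 11.80 + 6.597 years.

τ = 25.5 years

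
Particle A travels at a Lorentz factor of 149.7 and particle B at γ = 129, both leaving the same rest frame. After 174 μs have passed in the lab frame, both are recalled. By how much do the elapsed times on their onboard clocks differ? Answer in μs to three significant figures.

|τ_A − τ_B| = 0.187 μs

A: γ = 149.7; τ_A = 174/149.7 = 1.162 μs.
B: γ = 129; τ_B = 174/129.0 = 1.349 μs.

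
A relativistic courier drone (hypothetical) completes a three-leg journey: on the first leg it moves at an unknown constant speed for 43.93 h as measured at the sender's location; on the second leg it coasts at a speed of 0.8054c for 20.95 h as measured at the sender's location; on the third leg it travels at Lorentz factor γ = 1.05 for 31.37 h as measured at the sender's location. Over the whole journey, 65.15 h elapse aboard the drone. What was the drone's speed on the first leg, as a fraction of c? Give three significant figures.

β = 0.854

Leg 1: speed unknown; τ_1 = 43.93/γ_1.
Leg 2: γ = 1/√(1 − 0.8054²) = 1/√0.3513 = 1.687; τ_2 = 20.95/1.687 = 12.42 h.
Leg 3: γ = 1.05; τ_3 = 31.37/1.050 = 29.88 h.
Total proper time: τ_1 + 12.42 + 29.88 = 65.15, so τ_1 = 65.15 − 42.29 = 22.86 h.
γ_1 = 43.93/22.86 = 1.922; β = √(1 − 1/γ²) = √0.7293.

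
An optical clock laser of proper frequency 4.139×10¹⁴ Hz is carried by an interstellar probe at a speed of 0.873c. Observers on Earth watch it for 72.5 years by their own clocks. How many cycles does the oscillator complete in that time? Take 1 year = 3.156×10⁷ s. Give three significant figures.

γ = 1/√(1 − 0.873²) = 1/√0.2379 = 2.050
During 72.5 years of lab time, the oscillator's proper time advances by τ = Δt/γ = 72.5/2.050 = 35.36 years = 1.116×10⁹ s.
N = f × τ = 4.139×10¹⁴ × 1.116×10⁹ = 4.619×10²³.

N = 4.62×10²³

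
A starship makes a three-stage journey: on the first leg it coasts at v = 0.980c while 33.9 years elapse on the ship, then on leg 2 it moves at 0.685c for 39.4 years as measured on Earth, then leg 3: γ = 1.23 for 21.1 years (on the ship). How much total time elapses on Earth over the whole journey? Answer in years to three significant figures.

Δt = 236 years

Leg 1: γ = 1/√(1 − 0.980²) = 1/√0.03960 = 5.025; Δt_1 = 5.025 × 33.9 = 170.4 years.
Leg 2: 39.4 years is already measured on Earth.
Leg 3: γ = 1.23; Δt_3 = 1.230 × 21.1 = 25.95 years.
Total: 170.4 + 39.40 + 25.95 years.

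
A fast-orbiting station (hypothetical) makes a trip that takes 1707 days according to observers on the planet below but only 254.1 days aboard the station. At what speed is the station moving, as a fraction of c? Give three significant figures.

β = 0.989

The proper time is measured aboard the station (both events occur at the station's location); Δt is measured on the planet below. γ = Δt/τ = 1707/254.1 = 6.718.
β = √(1 − 1/γ²) = √(1 − 0.02216) = √0.9778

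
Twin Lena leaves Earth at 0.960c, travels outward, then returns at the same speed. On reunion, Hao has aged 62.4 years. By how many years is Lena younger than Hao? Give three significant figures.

Δt − τ = 44.9 years

γ = 1/√(1 − 0.960²) = 25/7 ≈ 3.571
Lena's elapsed proper time: τ = 62.4/3.571 = 17.47 years.
Age gap = Δt − τ = 62.4 − 17.47 years.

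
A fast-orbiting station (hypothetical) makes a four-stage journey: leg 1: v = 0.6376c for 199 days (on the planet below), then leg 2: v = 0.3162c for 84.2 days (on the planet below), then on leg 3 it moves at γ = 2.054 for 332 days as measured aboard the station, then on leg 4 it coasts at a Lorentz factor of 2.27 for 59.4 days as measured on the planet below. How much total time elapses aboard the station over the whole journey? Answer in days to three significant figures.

τ = 591 days

Leg 1: γ = 1/√(1 − 0.6376²) = 1/√0.5935 = 1.298; τ_1 = 199/1.298 = 153.3 days.
Leg 2: γ = 1/√(1 − 0.3162²) = 1/√0.9000 = 1.054; τ_2 = 84.2/1.054 = 79.88 days.
Leg 3: 332 days is already measured aboard the station.
Leg 4: γ = 2.27; τ_4 = 59.4/2.270 = 26.17 days.
Total: 153.3 + 79.88 + 332.0 + 26.17 days.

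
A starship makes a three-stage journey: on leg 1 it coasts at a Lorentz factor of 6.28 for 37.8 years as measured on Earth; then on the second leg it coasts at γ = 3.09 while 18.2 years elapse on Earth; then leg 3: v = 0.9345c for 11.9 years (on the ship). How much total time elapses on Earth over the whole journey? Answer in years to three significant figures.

Δt = 89.4 years

Leg 1: 37.8 years is already measured on Earth.
Leg 2: 18.2 years is already measured on Earth.
Leg 3: γ = 1/√(1 − 0.9345²) = 1/√0.1267 = 2.809; Δt_3 = 2.809 × 11.9 = 33.43 years.
Total: 37.80 + 18.20 + 33.43 years.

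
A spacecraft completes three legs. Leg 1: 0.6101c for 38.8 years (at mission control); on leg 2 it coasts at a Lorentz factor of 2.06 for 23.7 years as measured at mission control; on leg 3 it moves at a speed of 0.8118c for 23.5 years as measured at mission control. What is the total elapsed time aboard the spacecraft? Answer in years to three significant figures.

τ = 56.0 years

Leg 1: γ = 1/√(1 − 0.6101²) = 1/√0.6278 = 1.262; τ_1 = 38.8/1.262 = 30.74 years.
Leg 2: γ = 2.06; τ_2 = 23.7/2.060 = 11.50 years.
Leg 3: γ = 1/√(1 − 0.8118²) = 1/√0.3410 = 1.713; τ_3 = 23.5/1.713 = 13.72 years.
Total: 30.74 + 11.50 + 13.72 years.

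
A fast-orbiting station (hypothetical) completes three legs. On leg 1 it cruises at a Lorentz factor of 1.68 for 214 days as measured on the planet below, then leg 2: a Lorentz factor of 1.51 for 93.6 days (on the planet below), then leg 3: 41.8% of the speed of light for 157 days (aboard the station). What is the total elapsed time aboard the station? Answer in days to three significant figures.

τ = 346 days

Leg 1: γ = 1.68; τ_1 = 214/1.680 = 127.4 days.
Leg 2: γ = 1.51; τ_2 = 93.6/1.510 = 61.99 days.
Leg 3: 157 days is already measured aboard the station.
Total: 127.4 + 61.99 + 157.0 days.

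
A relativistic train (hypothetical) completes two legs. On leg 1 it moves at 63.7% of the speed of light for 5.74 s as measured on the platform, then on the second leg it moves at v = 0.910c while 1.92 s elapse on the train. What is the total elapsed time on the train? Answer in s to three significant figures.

Leg 1: β = 0.637; γ = 1/√(1 − 0.637²) = 1/√0.5942 = 1.297; τ_1 = 5.74/1.297 = 4.425 s.
Leg 2: 1.92 s is already measured on the train.
Total: 4.425 + 1.920 s.

τ = 6.34 s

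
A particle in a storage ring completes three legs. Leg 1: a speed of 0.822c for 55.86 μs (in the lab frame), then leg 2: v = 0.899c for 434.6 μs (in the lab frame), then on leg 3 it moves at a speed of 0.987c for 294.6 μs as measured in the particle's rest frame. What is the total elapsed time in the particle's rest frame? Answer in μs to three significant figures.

Leg 1: γ = 1/√(1 − 0.822²) = 1/√0.3243 = 1.756; τ_1 = 55.86/1.756 = 31.81 μs.
Leg 2: γ = 1/√(1 − 0.899²) = 1/√0.1918 = 2.283; τ_2 = 434.6/2.283 = 190.3 μs.
Leg 3: 294.6 μs is already measured in the particle's rest frame.
Total: 31.81 + 190.3 + 294.6 μs.

τ = 517 μs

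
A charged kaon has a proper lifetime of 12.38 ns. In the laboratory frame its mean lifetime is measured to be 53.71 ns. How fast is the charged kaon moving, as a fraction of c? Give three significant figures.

γ = Δt/τ₀ = 53.71/12.38 = 4.338
β = √(1 − 1/γ²) = √(1 − 0.05313) = √0.9469

v = 0.973c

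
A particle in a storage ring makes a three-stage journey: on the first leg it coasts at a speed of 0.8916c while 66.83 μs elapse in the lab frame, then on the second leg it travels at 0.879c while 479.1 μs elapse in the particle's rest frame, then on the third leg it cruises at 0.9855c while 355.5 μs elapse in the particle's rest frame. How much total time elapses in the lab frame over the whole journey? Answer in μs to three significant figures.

Leg 1: 66.83 μs is already measured in the lab frame.
Leg 2: γ = 1/√(1 − 0.879²) = 1/√0.2274 = 2.097; Δt_2 = 2.097 × 479.1 = 1005 μs.
Leg 3: γ = 1/√(1 − 0.9855²) = 1/√0.02879 = 5.894; Δt_3 = 5.894 × 355.5 = 2095 μs.
Total: 66.83 + 1005 + 2095 μs.

Δt = 3170 μs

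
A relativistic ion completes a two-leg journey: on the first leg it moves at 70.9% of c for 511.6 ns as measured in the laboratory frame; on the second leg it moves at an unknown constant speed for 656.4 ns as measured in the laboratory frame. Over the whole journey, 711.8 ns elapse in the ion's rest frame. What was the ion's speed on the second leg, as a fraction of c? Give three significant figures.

Leg 1: β = 0.709; γ = 1/√(1 − 0.709²) = 1/√0.4973 = 1.418; τ_1 = 511.6/1.418 = 360.8 ns.
Leg 2: speed unknown; τ_2 = 656.4/γ_2.
Total proper time: 360.8 + τ_2 = 711.8, so τ_2 = 711.8 − 360.8 = 351.0 ns.
γ_2 = 656.4/351.0 = 1.870; β = √(1 − 1/γ²) = √0.7140.

β = 0.845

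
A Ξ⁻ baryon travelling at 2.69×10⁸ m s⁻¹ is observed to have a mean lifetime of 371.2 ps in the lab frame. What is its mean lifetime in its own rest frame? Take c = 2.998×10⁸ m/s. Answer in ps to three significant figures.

β = 2.69×10⁸/2.998×10⁸ = 0.8973; γ = 1/√(1 − 0.8973²) = 2.265
The lab-frame lifetime is the dilated interval; the proper lifetime is τ₀ = Δt/γ = 371.2/2.265 ps.

τ₀ = 164 ps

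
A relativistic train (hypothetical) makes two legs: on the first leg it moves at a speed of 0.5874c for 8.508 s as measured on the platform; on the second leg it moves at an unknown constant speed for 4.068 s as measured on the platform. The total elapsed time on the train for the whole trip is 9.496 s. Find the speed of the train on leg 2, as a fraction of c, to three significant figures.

β = 0.767

Leg 1: γ = 1/√(1 − 0.5874²) = 1/√0.6550 = 1.236; τ_1 = 8.508/1.236 = 6.885 s.
Leg 2: speed unknown; τ_2 = 4.068/γ_2.
Total proper time: 6.885 + τ_2 = 9.496, so τ_2 = 9.496 − 6.885 = 2.611 s.
γ_2 = 4.068/2.611 = 1.558; β = √(1 − 1/γ²) = √0.5882.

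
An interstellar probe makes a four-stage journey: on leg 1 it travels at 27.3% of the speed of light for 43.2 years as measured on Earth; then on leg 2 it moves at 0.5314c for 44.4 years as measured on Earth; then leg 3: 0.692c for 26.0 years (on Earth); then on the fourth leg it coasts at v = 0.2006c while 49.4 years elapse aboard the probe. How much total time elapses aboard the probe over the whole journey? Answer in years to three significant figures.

Leg 1: β = 0.273; γ = 1/√(1 − 0.273²) = 1/√0.9255 = 1.039; τ_1 = 43.2/1.039 = 41.56 years.
Leg 2: γ = 1/√(1 − 0.5314²) = 1/√0.7176 = 1.180; τ_2 = 44.4/1.180 = 37.61 years.
Leg 3: γ = 1/√(1 − 0.692²) = 1/√0.5211 = 1.385; τ_3 = 26.0/1.385 = 18.77 years.
Leg 4: 49.4 years is already measured aboard the probe.
Total: 41.56 + 37.61 + 18.77 + 49.40 years.

τ = 147 years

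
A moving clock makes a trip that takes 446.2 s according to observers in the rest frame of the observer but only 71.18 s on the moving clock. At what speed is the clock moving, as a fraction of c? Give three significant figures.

The proper time is measured on the moving clock (both events occur at the clock's location); Δt is measured in the rest frame of the observer. γ = Δt/τ = 446.2/71.18 = 6.269.
β = √(1 − 1/γ²) = √(1 − 0.02545) = √0.9746

v = 0.987c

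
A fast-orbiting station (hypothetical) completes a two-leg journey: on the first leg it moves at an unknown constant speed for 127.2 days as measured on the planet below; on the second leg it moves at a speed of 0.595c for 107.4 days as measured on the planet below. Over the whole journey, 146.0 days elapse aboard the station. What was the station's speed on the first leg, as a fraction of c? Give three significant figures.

β = 0.883

Leg 1: speed unknown; τ_1 = 127.2/γ_1.
Leg 2: γ = 1/√(1 − 0.595²) = 1/√0.6460 = 1.244; τ_2 = 107.4/1.244 = 86.32 days.
Total proper time: τ_1 + 86.32 = 146.0, so τ_1 = 146.0 − 86.32 = 59.68 days.
γ_1 = 127.2/59.68 = 2.131; β = √(1 − 1/γ²) = √0.7799.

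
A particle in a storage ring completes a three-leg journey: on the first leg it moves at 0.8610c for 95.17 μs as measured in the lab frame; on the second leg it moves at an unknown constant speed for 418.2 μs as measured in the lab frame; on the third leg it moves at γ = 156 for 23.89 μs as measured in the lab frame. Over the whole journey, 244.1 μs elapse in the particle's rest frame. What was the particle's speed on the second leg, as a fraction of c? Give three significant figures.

β = 0.884

Leg 1: γ = 1/√(1 − 0.8610²) = 1/√0.2587 = 1.966; τ_1 = 95.17/1.966 = 48.40 μs.
Leg 2: speed unknown; τ_2 = 418.2/γ_2.
Leg 3: γ = 156; τ_3 = 23.89/156.0 = 0.1531 μs.
Total proper time: 48.40 + τ_2 + 0.1531 = 244.1, so τ_2 = 244.1 − 48.56 = 195.5 μs.
γ_2 = 418.2/195.5 = 2.139; β = √(1 − 1/γ²) = √0.7814.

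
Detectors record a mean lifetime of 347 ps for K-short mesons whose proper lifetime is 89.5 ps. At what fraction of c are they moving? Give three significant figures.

γ = Δt/τ₀ = 347/89.5 = 3.877
β = √(1 − 1/γ²) = √(1 − 0.06653) = √0.9335

β = 0.966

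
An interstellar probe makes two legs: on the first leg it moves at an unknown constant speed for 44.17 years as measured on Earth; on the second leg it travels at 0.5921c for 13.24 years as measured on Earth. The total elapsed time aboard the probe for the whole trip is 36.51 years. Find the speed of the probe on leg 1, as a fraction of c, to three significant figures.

β = 0.811

Leg 1: speed unknown; τ_1 = 44.17/γ_1.
Leg 2: γ = 1/√(1 − 0.5921²) = 1/√0.6494 = 1.241; τ_2 = 13.24/1.241 = 10.67 years.
Total proper time: τ_1 + 10.67 = 36.51, so τ_1 = 36.51 − 10.67 = 25.84 years.
γ_1 = 44.17/25.84 = 1.709; β = √(1 − 1/γ²) = √0.6578.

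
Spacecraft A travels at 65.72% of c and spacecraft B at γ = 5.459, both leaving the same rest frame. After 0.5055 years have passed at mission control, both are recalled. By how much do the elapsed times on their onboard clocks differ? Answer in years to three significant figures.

|τ_A − τ_B| = 0.288 years

A: β = 0.6572; γ = 1/√(1 − 0.6572²) = 1/√0.5681 = 1.327; τ_A = 0.5055/1.327 = 0.3810 years.
B: γ = 5.459; τ_B = 0.5055/5.459 = 0.09260 years.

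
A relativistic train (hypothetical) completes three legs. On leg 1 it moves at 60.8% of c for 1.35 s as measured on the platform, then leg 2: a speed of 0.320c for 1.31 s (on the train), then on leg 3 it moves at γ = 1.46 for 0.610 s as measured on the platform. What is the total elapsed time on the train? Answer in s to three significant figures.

τ = 2.80 s

Leg 1: β = 0.608; γ = 1/√(1 − 0.608²) = 1/√0.6303 = 1.260; τ_1 = 1.35/1.260 = 1.072 s.
Leg 2: 1.31 s is already measured on the train.
Leg 3: γ = 1.46; τ_3 = 0.610/1.460 = 0.4178 s.
Total: 1.072 + 1.310 + 0.4178 s.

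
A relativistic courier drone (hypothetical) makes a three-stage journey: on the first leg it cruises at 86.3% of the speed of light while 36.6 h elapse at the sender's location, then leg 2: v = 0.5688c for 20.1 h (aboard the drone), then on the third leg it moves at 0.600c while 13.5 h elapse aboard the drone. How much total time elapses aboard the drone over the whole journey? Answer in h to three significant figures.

τ = 52.1 h

Leg 1: β = 0.863; γ = 1/√(1 − 0.863²) = 1/√0.2552 = 1.979; τ_1 = 36.6/1.979 = 18.49 h.
Leg 2: 20.1 h is already measured aboard the drone.
Leg 3: 13.5 h is already measured aboard the drone.
Total: 18.49 + 20.10 + 13.50 h.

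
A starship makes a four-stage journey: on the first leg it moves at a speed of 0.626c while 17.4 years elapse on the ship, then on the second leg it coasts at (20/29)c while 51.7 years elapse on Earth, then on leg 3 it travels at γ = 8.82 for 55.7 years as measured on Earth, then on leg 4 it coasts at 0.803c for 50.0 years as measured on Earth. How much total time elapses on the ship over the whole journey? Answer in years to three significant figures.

τ = 91.0 years

Leg 1: 17.4 years is already measured on the ship.
Leg 2: γ = 1/√(1 − (20/29)²) = 29/21 ≈ 1.381; τ_2 = 51.7/1.381 = 37.44 years.
Leg 3: γ = 8.82; τ_3 = 55.7/8.820 = 6.315 years.
Leg 4: γ = 1/√(1 − 0.803²) = 1/√0.3552 = 1.678; τ_4 = 50.0/1.678 = 29.80 years.
Total: 17.40 + 37.44 + 6.315 + 29.80 years.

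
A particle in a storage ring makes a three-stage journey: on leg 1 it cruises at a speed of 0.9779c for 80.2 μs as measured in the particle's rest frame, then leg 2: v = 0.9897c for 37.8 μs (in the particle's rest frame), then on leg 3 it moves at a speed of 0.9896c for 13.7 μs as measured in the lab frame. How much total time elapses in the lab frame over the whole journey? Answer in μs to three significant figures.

Leg 1: γ = 1/√(1 − 0.9779²) = 1/√0.04371 = 4.783; Δt_1 = 4.783 × 80.2 = 383.6 μs.
Leg 2: γ = 1/√(1 − 0.9897²) = 1/√0.02049 = 6.985; Δt_2 = 6.985 × 37.8 = 264.0 μs.
Leg 3: 13.7 μs is already measured in the lab frame.
Total: 383.6 + 264.0 + 13.70 μs.

Δt = 661 μs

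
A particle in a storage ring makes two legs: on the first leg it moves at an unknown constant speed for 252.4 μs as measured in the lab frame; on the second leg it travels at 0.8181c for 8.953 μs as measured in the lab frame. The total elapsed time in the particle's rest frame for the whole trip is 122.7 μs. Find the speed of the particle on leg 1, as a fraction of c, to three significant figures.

β = 0.885

Leg 1: speed unknown; τ_1 = 252.4/γ_1.
Leg 2: γ = 1/√(1 − 0.8181²) = 1/√0.3307 = 1.739; τ_2 = 8.953/1.739 = 5.149 μs.
Total proper time: τ_1 + 5.149 = 122.7, so τ_1 = 122.7 − 5.149 = 117.6 μs.
γ_1 = 252.4/117.6 = 2.147; β = √(1 − 1/γ²) = √0.7831.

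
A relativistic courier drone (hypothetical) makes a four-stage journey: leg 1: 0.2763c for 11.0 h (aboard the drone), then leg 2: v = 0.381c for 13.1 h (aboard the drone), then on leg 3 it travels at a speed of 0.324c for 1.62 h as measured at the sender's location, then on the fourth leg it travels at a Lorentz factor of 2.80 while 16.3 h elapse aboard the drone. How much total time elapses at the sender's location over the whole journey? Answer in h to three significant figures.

Δt = 72.9 h

Leg 1: γ = 1/√(1 − 0.2763²) = 1/√0.9237 = 1.041; Δt_1 = 1.041 × 11.0 = 11.45 h.
Leg 2: γ = 1/√(1 − 0.381²) = 1/√0.8548 = 1.082; Δt_2 = 1.082 × 13.1 = 14.17 h.
Leg 3: 1.62 h is already measured at the sender's location.
Leg 4: γ = 2.80; Δt_4 = 2.800 × 16.3 = 45.64 h.
Total: 11.45 + 14.17 + 1.620 + 45.64 h.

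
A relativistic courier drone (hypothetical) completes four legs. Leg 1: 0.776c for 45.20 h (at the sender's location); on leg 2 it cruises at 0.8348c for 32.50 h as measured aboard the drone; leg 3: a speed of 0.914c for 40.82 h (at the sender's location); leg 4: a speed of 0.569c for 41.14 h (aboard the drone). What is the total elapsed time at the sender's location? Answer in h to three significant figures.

Δt = 195 h

Leg 1: 45.20 h is already measured at the sender's location.
Leg 2: γ = 1/√(1 − 0.8348²) = 1/√0.3031 = 1.816; Δt_2 = 1.816 × 32.50 = 59.03 h.
Leg 3: 40.82 h is already measured at the sender's location.
Leg 4: γ = 1/√(1 − 0.569²) = 1/√0.6762 = 1.216; Δt_4 = 1.216 × 41.14 = 50.03 h.
Total: 45.20 + 59.03 + 40.82 + 50.03 h.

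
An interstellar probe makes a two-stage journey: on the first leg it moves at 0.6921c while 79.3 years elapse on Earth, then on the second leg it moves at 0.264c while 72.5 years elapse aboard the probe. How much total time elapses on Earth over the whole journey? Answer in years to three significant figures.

Leg 1: 79.3 years is already measured on Earth.
Leg 2: γ = 1/√(1 − 0.264²) = 1/√0.9303 = 1.037; Δt_2 = 1.037 × 72.5 = 75.17 years.
Total: 79.30 + 75.17 years.

Δt = 154 years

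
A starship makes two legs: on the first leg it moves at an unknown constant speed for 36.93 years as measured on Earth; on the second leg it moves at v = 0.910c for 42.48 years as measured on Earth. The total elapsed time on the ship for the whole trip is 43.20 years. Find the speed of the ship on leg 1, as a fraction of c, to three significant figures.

β = 0.721

Leg 1: speed unknown; τ_1 = 36.93/γ_1.
Leg 2: γ = 1/√(1 − 0.910²) = 1/√0.1719 = 2.412; τ_2 = 42.48/2.412 = 17.61 years.
Total proper time: τ_1 + 17.61 = 43.20, so τ_1 = 43.20 − 17.61 = 25.59 years.
γ_1 = 36.93/25.59 = 1.443; β = √(1 − 1/γ²) = √0.5199.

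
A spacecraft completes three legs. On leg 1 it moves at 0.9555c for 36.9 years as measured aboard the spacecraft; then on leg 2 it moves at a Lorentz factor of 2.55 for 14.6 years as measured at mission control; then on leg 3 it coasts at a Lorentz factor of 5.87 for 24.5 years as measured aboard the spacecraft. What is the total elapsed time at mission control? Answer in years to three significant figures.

Leg 1: γ = 1/√(1 − 0.9555²) = 1/√0.08702 = 3.390; Δt_1 = 3.390 × 36.9 = 125.1 years.
Leg 2: 14.6 years is already measured at mission control.
Leg 3: γ = 5.87; Δt_3 = 5.870 × 24.5 = 143.8 years.
Total: 125.1 + 14.60 + 143.8 years.

Δt = 284 years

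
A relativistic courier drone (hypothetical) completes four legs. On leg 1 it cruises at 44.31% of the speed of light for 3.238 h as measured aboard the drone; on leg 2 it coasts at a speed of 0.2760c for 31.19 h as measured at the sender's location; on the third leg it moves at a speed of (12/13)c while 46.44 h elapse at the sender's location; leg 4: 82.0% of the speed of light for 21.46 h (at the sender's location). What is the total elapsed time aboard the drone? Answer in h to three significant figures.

τ = 63.4 h

Leg 1: 3.238 h is already measured aboard the drone.
Leg 2: γ = 1/√(1 − 0.2760²) = 1/√0.9238 = 1.040; τ_2 = 31.19/1.040 = 29.98 h.
Leg 3: γ = 1/√(1 − (12/13)²) = 13/5 = 2.600; τ_3 = 46.44/2.600 = 17.86 h.
Leg 4: β = 0.820; γ = 1/√(1 − 0.820²) = 1/√0.3276 = 1.747; τ_4 = 21.46/1.747 = 12.28 h.
Total: 3.238 + 29.98 + 17.86 + 12.28 h.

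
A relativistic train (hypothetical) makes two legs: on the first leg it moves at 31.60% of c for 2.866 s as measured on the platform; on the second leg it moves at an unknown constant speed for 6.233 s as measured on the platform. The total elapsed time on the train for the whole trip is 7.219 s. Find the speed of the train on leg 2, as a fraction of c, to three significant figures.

Leg 1: β = 0.3160; γ = 1/√(1 − 0.3160²) = 1/√0.9001 = 1.054; τ_1 = 2.866/1.054 = 2.719 s.
Leg 2: speed unknown; τ_2 = 6.233/γ_2.
Total proper time: 2.719 + τ_2 = 7.219, so τ_2 = 7.219 − 2.719 = 4.500 s.
γ_2 = 6.233/4.500 = 1.385; β = √(1 − 1/γ²) = √0.4788.

β = 0.692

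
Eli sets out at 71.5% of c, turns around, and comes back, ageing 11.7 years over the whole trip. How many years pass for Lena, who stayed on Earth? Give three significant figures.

β = 0.715; γ = 1/√(1 − 0.715²) = 1/√0.4888 = 1.430
Earth-frame duration is the dilated interval: Δt = γτ = 1.430 × 11.7 years.

Δt = 16.7 years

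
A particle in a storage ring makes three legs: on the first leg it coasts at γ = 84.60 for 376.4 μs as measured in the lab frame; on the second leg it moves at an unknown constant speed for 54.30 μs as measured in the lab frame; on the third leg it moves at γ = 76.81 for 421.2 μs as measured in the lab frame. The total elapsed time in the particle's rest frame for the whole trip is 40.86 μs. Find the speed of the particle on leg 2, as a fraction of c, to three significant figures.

Leg 1: γ = 84.60; τ_1 = 376.4/84.60 = 4.449 μs.
Leg 2: speed unknown; τ_2 = 54.30/γ_2.
Leg 3: γ = 76.81; τ_3 = 421.2/76.81 = 5.484 μs.
Total proper time: 4.449 + τ_2 + 5.484 = 40.86, so τ_2 = 40.86 − 9.933 = 30.93 μs.
γ_2 = 54.30/30.93 = 1.756; β = √(1 − 1/γ²) = √0.6756.

β = 0.822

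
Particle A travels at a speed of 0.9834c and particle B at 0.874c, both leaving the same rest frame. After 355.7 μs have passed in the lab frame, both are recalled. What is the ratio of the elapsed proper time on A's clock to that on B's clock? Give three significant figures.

A: γ = 1/√(1 − 0.9834²) = 1/√0.03292 = 5.511. B: γ = 1/√(1 − 0.874²) = 1/√0.2361 = 2.058.
τ_A/τ_B = γ_B/γ_A = 2.058/5.511 = 0.3734, so τ_A/τ_B = 0.3734.

τ_A/τ_B = 0.373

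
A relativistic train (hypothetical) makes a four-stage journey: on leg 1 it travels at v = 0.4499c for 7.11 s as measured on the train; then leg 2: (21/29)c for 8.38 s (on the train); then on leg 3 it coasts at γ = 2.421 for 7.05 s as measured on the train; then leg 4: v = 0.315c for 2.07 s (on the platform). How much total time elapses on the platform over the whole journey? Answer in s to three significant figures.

Leg 1: γ = 1/√(1 − 0.4499²) = 1/√0.7976 = 1.120; Δt_1 = 1.120 × 7.11 = 7.961 s.
Leg 2: γ = 1/√(1 − (21/29)²) = 29/20 = 1.450; Δt_2 = 1.450 × 8.38 = 12.15 s.
Leg 3: γ = 2.421; Δt_3 = 2.421 × 7.05 = 17.07 s.
Leg 4: 2.07 s is already measured on the platform.
Total: 7.961 + 12.15 + 17.07 + 2.070 s.

Δt = 39.3 s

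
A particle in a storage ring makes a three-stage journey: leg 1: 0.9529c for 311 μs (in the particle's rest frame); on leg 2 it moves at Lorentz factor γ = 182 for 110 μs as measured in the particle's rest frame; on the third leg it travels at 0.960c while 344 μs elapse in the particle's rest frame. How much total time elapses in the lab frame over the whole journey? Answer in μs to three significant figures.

Leg 1: γ = 1/√(1 − 0.9529²) = 1/√0.09198 = 3.297; Δt_1 = 3.297 × 311 = 1025 μs.
Leg 2: γ = 182; Δt_2 = 182.0 × 110 = 2.002×10⁴ μs.
Leg 3: γ = 1/√(1 − 0.960²) = 25/7 ≈ 3.571; Δt_3 = 3.571 × 344 = 1229 μs.
Total: 1025 + 2.002×10⁴ + 1229 μs.

Δt = 2.23×10⁴ μs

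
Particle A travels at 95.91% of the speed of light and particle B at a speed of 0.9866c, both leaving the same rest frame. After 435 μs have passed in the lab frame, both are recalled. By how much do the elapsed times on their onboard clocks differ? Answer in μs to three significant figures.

A: β = 0.9591; γ = 1/√(1 − 0.9591²) = 1/√0.08013 = 3.533; τ_A = 435/3.533 = 123.1 μs.
B: γ = 1/√(1 − 0.9866²) = 1/√0.02662 = 6.129; τ_B = 435/6.129 = 70.97 μs.

|τ_A − τ_B| = 52.2 μs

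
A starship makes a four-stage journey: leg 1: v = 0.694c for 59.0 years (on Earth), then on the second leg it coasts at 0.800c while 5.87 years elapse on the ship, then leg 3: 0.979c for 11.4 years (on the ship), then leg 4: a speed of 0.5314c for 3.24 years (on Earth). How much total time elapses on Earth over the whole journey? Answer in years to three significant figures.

Δt = 128 years

Leg 1: 59.0 years is already measured on Earth.
Leg 2: γ = 1/√(1 − 0.800²) = 5/3 ≈ 1.667; Δt_2 = 1.667 × 5.87 = 9.783 years.
Leg 3: γ = 1/√(1 − 0.979²) = 1/√0.04156 = 4.905; Δt_3 = 4.905 × 11.4 = 55.92 years.
Leg 4: 3.24 years is already measured on Earth.
Total: 59.00 + 9.783 + 55.92 + 3.240 years.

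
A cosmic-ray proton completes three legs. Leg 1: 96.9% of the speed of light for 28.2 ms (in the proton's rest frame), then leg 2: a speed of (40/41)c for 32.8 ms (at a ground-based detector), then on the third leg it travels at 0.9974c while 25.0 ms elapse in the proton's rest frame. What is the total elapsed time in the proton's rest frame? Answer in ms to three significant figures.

τ = 60.4 ms

Leg 1: 28.2 ms is already measured in the proton's rest frame.
Leg 2: γ = 1/√(1 − (40/41)²) = 41/9 ≈ 4.556; τ_2 = 32.8/4.556 = 7.200 ms.
Leg 3: 25.0 ms is already measured in the proton's rest frame.
Total: 28.20 + 7.200 + 25.00 ms.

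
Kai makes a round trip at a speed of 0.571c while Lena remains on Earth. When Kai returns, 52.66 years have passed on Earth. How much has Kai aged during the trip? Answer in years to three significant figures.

γ = 1/√(1 − 0.571²) = 1/√0.6740 = 1.218
Kai's clock measures proper time along the trip: τ = Δt/γ = 52.66/1.218 years.

τ = 43.2 years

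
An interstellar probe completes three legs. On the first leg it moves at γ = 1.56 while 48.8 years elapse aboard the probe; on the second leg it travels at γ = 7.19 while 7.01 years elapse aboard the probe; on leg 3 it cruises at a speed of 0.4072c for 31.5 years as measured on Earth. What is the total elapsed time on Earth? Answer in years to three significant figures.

Δt = 158 years

Leg 1: γ = 1.56; Δt_1 = 1.560 × 48.8 = 76.13 years.
Leg 2: γ = 7.19; Δt_2 = 7.190 × 7.01 = 50.40 years.
Leg 3: 31.5 years is already measured on Earth.
Total: 76.13 + 50.40 + 31.50 years.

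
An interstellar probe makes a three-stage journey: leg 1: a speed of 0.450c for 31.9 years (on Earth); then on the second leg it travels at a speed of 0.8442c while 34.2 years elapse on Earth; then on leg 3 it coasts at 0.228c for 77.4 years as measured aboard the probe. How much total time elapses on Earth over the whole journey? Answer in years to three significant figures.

Leg 1: 31.9 years is already measured on Earth.
Leg 2: 34.2 years is already measured on Earth.
Leg 3: γ = 1/√(1 − 0.228²) = 1/√0.9480 = 1.027; Δt_3 = 1.027 × 77.4 = 79.49 years.
Total: 31.90 + 34.20 + 79.49 years.

Δt = 146 years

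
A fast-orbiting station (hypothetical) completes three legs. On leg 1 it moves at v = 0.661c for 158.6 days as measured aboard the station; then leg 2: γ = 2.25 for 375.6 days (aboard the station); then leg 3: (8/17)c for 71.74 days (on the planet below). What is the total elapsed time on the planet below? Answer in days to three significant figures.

Leg 1: γ = 1/√(1 − 0.661²) = 1/√0.5631 = 1.333; Δt_1 = 1.333 × 158.6 = 211.4 days.
Leg 2: γ = 2.25; Δt_2 = 2.250 × 375.6 = 845.1 days.
Leg 3: 71.74 days is already measured on the planet below.
Total: 211.4 + 845.1 + 71.74 days.

Δt = 1130 days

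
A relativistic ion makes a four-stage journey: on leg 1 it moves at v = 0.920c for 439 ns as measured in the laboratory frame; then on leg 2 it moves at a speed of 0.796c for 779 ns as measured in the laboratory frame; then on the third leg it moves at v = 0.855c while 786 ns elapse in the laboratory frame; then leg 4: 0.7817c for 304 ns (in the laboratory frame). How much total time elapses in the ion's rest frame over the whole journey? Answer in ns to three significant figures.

τ = 1240 ns

Leg 1: γ = 1/√(1 − 0.920²) = 1/√0.1536 = 2.552; τ_1 = 439/2.552 = 172.1 ns.
Leg 2: γ = 1/√(1 − 0.796²) = 1/√0.3664 = 1.652; τ_2 = 779/1.652 = 471.5 ns.
Leg 3: γ = 1/√(1 − 0.855²) = 1/√0.2690 = 1.928; τ_3 = 786/1.928 = 407.6 ns.
Leg 4: γ = 1/√(1 − 0.7817²) = 1/√0.3889 = 1.603; τ_4 = 304/1.603 = 189.6 ns.
Total: 172.1 + 471.5 + 407.6 + 189.6 ns.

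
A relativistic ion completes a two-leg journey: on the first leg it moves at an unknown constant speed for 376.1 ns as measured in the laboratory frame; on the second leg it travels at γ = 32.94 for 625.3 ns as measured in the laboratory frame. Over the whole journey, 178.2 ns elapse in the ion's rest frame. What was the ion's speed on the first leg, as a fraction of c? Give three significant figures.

β = 0.906

Leg 1: speed unknown; τ_1 = 376.1/γ_1.
Leg 2: γ = 32.94; τ_2 = 625.3/32.94 = 18.98 ns.
Total proper time: τ_1 + 18.98 = 178.2, so τ_1 = 178.2 − 18.98 = 159.2 ns.
γ_1 = 376.1/159.2 = 2.362; β = √(1 − 1/γ²) = √0.8208.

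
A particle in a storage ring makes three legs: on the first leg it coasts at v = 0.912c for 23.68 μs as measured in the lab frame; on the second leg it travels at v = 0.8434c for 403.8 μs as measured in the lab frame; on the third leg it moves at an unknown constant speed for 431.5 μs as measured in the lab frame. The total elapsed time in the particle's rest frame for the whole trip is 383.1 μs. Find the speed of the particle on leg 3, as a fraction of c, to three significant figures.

β = 0.932

Leg 1: γ = 1/√(1 − 0.912²) = 1/√0.1683 = 2.438; τ_1 = 23.68/2.438 = 9.713 μs.
Leg 2: γ = 1/√(1 − 0.8434²) = 1/√0.2887 = 1.861; τ_2 = 403.8/1.861 = 217.0 μs.
Leg 3: speed unknown; τ_3 = 431.5/γ_3.
Total proper time: 9.713 + 217.0 + τ_3 = 383.1, so τ_3 = 383.1 − 226.7 = 156.4 μs.
γ_3 = 431.5/156.4 = 2.758; β = √(1 − 1/γ²) = √0.8686.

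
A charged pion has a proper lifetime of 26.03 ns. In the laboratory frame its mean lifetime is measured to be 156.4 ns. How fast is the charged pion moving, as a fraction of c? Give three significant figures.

γ = Δt/τ₀ = 156.4/26.03 = 6.008
β = √(1 − 1/γ²) = √(1 − 0.02770) = √0.9723

β = 0.986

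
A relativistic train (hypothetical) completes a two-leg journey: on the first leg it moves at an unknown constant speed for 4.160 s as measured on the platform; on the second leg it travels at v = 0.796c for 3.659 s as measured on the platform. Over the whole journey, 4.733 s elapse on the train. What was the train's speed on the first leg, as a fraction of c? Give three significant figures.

Leg 1: speed unknown; τ_1 = 4.160/γ_1.
Leg 2: γ = 1/√(1 − 0.796²) = 1/√0.3664 = 1.652; τ_2 = 3.659/1.652 = 2.215 s.
Total proper time: τ_1 + 2.215 = 4.733, so τ_1 = 4.733 − 2.215 = 2.518 s.
γ_1 = 4.160/2.518 = 1.652; β = √(1 − 1/γ²) = √0.6336.

β = 0.796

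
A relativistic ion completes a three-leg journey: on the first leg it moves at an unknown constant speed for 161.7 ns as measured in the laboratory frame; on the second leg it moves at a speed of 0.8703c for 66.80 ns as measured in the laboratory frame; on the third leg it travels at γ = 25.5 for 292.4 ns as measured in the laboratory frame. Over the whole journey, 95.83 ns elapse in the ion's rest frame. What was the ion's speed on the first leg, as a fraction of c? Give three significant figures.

β = 0.948

Leg 1: speed unknown; τ_1 = 161.7/γ_1.
Leg 2: γ = 1/√(1 − 0.8703²) = 1/√0.2426 = 2.030; τ_2 = 66.80/2.030 = 32.90 ns.
Leg 3: γ = 25.5; τ_3 = 292.4/25.50 = 11.47 ns.
Total proper time: τ_1 + 32.90 + 11.47 = 95.83, so τ_1 = 95.83 − 44.37 = 51.46 ns.
γ_1 = 161.7/51.46 = 3.142; β = √(1 − 1/γ²) = √0.8987.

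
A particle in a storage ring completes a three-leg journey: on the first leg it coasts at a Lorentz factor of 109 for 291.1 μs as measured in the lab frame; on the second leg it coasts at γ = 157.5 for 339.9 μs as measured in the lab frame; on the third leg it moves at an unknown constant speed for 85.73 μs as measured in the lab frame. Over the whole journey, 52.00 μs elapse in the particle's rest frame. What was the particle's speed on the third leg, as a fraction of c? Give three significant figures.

β = 0.835

Leg 1: γ = 109; τ_1 = 291.1/109.0 = 2.671 μs.
Leg 2: γ = 157.5; τ_2 = 339.9/157.5 = 2.158 μs.
Leg 3: speed unknown; τ_3 = 85.73/γ_3.
Total proper time: 2.671 + 2.158 + τ_3 = 52.00, so τ_3 = 52.00 − 4.829 = 47.17 μs.
γ_3 = 85.73/47.17 = 1.817; β = √(1 − 1/γ²) = √0.6972.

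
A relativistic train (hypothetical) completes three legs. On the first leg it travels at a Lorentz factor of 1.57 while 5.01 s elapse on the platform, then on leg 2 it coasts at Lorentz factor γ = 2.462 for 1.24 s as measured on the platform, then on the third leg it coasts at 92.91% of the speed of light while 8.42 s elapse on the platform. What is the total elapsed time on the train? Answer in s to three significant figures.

Leg 1: γ = 1.57; τ_1 = 5.01/1.570 = 3.191 s.
Leg 2: γ = 2.462; τ_2 = 1.24/2.462 = 0.5037 s.
Leg 3: β = 0.9291; γ = 1/√(1 − 0.9291²) = 1/√0.1368 = 2.704; τ_3 = 8.42/2.704 = 3.114 s.
Total: 3.191 + 0.5037 + 3.114 s.

τ = 6.81 s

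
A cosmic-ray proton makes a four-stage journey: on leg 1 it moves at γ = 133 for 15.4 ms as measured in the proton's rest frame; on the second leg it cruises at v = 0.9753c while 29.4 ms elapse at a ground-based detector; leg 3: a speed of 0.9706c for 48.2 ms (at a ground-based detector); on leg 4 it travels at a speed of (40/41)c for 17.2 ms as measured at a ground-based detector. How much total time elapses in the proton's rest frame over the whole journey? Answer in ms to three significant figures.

Leg 1: 15.4 ms is already measured in the proton's rest frame.
Leg 2: γ = 1/√(1 − 0.9753²) = 1/√0.04879 = 4.527; τ_2 = 29.4/4.527 = 6.494 ms.
Leg 3: γ = 1/√(1 − 0.9706²) = 1/√0.05794 = 4.155; τ_3 = 48.2/4.155 = 11.60 ms.
Leg 4: γ = 1/√(1 − (40/41)²) = 41/9 ≈ 4.556; τ_4 = 17.2/4.556 = 3.776 ms.
Total: 15.40 + 6.494 + 11.60 + 3.776 ms.

τ = 37.3 ms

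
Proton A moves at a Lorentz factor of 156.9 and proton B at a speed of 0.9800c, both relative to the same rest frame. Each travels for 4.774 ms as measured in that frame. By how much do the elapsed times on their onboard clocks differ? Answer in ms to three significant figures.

|τ_A − τ_B| = 0.920 ms

A: γ = 156.9; τ_A = 4.774/156.9 = 0.03043 ms.
B: γ = 1/√(1 − 0.9800²) = 1/√0.03960 = 5.025; τ_B = 4.774/5.025 = 0.9500 ms.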